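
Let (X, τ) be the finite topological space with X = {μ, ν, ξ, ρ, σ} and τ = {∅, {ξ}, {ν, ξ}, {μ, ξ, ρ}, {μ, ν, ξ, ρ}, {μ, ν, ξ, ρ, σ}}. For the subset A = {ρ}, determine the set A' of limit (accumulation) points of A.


A' = {μ, σ}

For each x ∈ X, list the open sets U ∈ τ with x ∈ U, then check whether U ∩ (A ∖ {x}) ≠ ∅ for every such U.
  x = μ: opens ∋ x are {μ, ξ, ρ}, {μ, ν, ξ, ρ}, {μ, ν, ξ, ρ, σ}; each meets A ∖ {μ}, so x IS a limit point.
  x = ν: open {ν, ξ} ∋ x has {ν, ξ} ∩ (A ∖ {ν}) = ∅, so x is NOT a limit point.
  x = ξ: open {ξ} ∋ x has {ξ} ∩ (A ∖ {ξ}) = ∅, so x is NOT a limit point.
  x = ρ: open {μ, ξ, ρ} ∋ x has {μ, ξ, ρ} ∩ (A ∖ {ρ}) = ∅, so x is NOT a limit point.
  x = σ: opens ∋ x are {μ, ν, ξ, ρ, σ}; each meets A ∖ {σ}, so x IS a limit point.
Collecting: A' = {μ, σ}.


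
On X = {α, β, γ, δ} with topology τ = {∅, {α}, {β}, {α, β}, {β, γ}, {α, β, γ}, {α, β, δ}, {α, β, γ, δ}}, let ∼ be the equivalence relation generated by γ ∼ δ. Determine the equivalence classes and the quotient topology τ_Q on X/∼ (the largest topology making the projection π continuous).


X/∼ = {[α], [β], [γ=δ]}; |τ_Q| = 5.

Equivalence classes: [α], [β], [γ=δ].
Quotient map π: X → X/∼ sends α ↦ [α], β ↦ [β], γ ↦ [γ=δ], δ ↦ [γ=δ].
For each subset V ⊆ X/∼, compute π^{-1}(V) ⊆ X and check whether π^{-1}(V) ∈ τ. V is open in τ_Q iff π^{-1}(V) ∈ τ.
  V = {}: π^{-1}(V) = ∅ ∈ τ ✓.
  V = {[α]}: π^{-1}(V) = {α} ∈ τ ✓.
  V = {[β]}: π^{-1}(V) = {β} ∈ τ ✓.
  V = {[α], [β]}: π^{-1}(V) = {α, β} ∈ τ ✓.
  V = {[γ=δ]}: π^{-1}(V) = {γ, δ} ∉ τ ✗.
  V = {[α], [γ=δ]}: π^{-1}(V) = {α, γ, δ} ∉ τ ✗.
  V = {[β], [γ=δ]}: π^{-1}(V) = {β, γ, δ} ∉ τ ✗.
  V = {[α], [β], [γ=δ]}: π^{-1}(V) = {α, β, γ, δ} ∈ τ ✓.
Open sets in the quotient: τ_Q = {{}, {[α]}, {[β]}, {[α], [β]}, {[α], [β], [γ=δ]}} (5 elements).


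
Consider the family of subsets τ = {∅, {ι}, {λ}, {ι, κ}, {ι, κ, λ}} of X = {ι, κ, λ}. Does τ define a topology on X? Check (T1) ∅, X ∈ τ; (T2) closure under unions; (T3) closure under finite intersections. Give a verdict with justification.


τ is NOT a topology on X.

Axiom (T1): ∅ ∈ τ? Yes; X ∈ τ? Yes.
Axiom (T2/T3): check pairwise unions and intersections of members of τ.
Counterexample for (T2): {ι} ∪ {λ} = {ι, λ} ∉ τ. Therefore τ is NOT a topology.


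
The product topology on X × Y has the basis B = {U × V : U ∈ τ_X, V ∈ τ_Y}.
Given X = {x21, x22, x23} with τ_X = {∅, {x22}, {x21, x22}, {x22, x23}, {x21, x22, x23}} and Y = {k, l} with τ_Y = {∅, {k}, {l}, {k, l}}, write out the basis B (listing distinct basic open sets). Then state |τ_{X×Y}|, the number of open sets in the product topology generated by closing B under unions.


Basis B = {∅ × ∅, {x22} × {k}, {x22} × {l}, {x21, x22} × {k}, {x21, x22} × {l}, {x22} × {k, l}, {x22, x23} × {k}, {x22, x23} × {l}, {x21, x22, x23} × {k}, {x21, x22, x23} × {l}, {x21, x22} × {k, l}, {x22, x23} × {k, l}, {x21, x22, x23} × {k, l}}; |τ_{X×Y}| = 25.

Enumerate products U × V with U ∈ τ_X, V ∈ τ_Y (deduplicated):
  ∅ × ∅ = {} (∅)
  {x22} × {k} = {(x22,k)}
  {x22} × {l} = {(x22,l)}
  {x21, x22} × {k} = {(x21,k), (x22,k)}
  {x21, x22} × {l} = {(x21,l), (x22,l)}
  {x22} × {k, l} = {(x22,k), (x22,l)}
  {x22, x23} × {k} = {(x22,k), (x23,k)}
  {x22, x23} × {l} = {(x22,l), (x23,l)}
  {x21, x22, x23} × {k} = {(x21,k), (x22,k), (x23,k)}
  {x21, x22, x23} × {l} = {(x21,l), (x22,l), (x23,l)}
  {x21, x22} × {k, l} = {(x21,k), (x21,l), (x22,k), (x22,l)}
  {x22, x23} × {k, l} = {(x22,k), (x22,l), (x23,k), (x23,l)}
  {x21, x22, x23} × {k, l} = {(x21,k), (x21,l), (x22,k), (x22,l), (x23,k), (x23,l)}
These 13 distinct sets form the basis B.
Close under arbitrary unions to get τ_{X×Y}; counting gives |τ_{X×Y}| = 25.


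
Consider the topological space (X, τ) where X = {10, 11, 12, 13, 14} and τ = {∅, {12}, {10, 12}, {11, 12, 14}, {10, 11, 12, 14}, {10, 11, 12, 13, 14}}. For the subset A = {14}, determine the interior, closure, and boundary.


int(A) = ∅, cl(A) = {11, 13, 14}, ∂A = {11, 13, 14}.

Closed sets in (X, τ) are complements of opens:
  closed(X, τ) = {∅, {13}, {10, 13}, {11, 13, 14}, {10, 11, 13, 14}, {10, 11, 12, 13, 14}}.
int(A) = ⋃ {U ∈ τ : U ⊆ A}. Opens contained in A: ∅.
Taking the union of these: int(A) = ∅.
cl(A) = ⋂ {C closed : A ⊆ C}. Closed sets containing A: {11, 13, 14}, {10, 11, 13, 14}, {10, 11, 12, 13, 14}.
Intersecting these: cl(A) = {11, 13, 14}.
∂A = cl(A) ∖ int(A) = {11, 13, 14} ∖ ∅ = {11, 13, 14}.


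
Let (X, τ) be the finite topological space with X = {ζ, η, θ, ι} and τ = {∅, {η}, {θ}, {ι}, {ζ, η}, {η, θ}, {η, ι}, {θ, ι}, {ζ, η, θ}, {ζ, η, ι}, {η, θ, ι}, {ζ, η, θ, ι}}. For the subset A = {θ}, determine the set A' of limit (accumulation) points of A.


A' = ∅

For each x ∈ X, list the open sets U ∈ τ with x ∈ U, then check whether U ∩ (A ∖ {x}) ≠ ∅ for every such U.
  x = ζ: open {ζ, η} ∋ x has {ζ, η} ∩ (A ∖ {ζ}) = ∅, so x is NOT a limit point.
  x = η: open {η} ∋ x has {η} ∩ (A ∖ {η}) = ∅, so x is NOT a limit point.
  x = θ: open {θ} ∋ x has {θ} ∩ (A ∖ {θ}) = ∅, so x is NOT a limit point.
  x = ι: open {ι} ∋ x has {ι} ∩ (A ∖ {ι}) = ∅, so x is NOT a limit point.
Collecting: A' = ∅.


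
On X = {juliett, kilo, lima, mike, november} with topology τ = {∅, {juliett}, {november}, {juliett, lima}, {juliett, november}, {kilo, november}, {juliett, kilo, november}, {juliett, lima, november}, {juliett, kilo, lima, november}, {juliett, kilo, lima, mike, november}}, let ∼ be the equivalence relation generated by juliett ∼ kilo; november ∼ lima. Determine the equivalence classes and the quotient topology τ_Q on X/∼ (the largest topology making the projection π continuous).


X/∼ = {[juliett=kilo], [lima=november], [mike]}; |τ_Q| = 3.

Equivalence classes: [juliett=kilo], [lima=november], [mike].
Quotient map π: X → X/∼ sends juliett ↦ [juliett=kilo], kilo ↦ [juliett=kilo], lima ↦ [lima=november], mike ↦ [mike], november ↦ [lima=november].
For each subset V ⊆ X/∼, compute π^{-1}(V) ⊆ X and check whether π^{-1}(V) ∈ τ. V is open in τ_Q iff π^{-1}(V) ∈ τ.
  V = {}: π^{-1}(V) = ∅ ∈ τ ✓.
  V = {[juliett=kilo]}: π^{-1}(V) = {juliett, kilo} ∉ τ ✗.
  V = {[lima=november]}: π^{-1}(V) = {lima, november} ∉ τ ✗.
  V = {[juliett=kilo], [lima=november]}: π^{-1}(V) = {juliett, kilo, lima, november} ∈ τ ✓.
  V = {[mike]}: π^{-1}(V) = {mike} ∉ τ ✗.
  V = {[juliett=kilo], [mike]}: π^{-1}(V) = {juliett, kilo, mike} ∉ τ ✗.
  V = {[lima=november], [mike]}: π^{-1}(V) = {lima, mike, november} ∉ τ ✗.
  V = {[juliett=kilo], [lima=november], [mike]}: π^{-1}(V) = {juliett, kilo, lima, mike, november} ∈ τ ✓.
Open sets in the quotient: τ_Q = {{}, {[juliett=kilo], [lima=november]}, {[juliett=kilo], [lima=november], [mike]}} (3 elements).


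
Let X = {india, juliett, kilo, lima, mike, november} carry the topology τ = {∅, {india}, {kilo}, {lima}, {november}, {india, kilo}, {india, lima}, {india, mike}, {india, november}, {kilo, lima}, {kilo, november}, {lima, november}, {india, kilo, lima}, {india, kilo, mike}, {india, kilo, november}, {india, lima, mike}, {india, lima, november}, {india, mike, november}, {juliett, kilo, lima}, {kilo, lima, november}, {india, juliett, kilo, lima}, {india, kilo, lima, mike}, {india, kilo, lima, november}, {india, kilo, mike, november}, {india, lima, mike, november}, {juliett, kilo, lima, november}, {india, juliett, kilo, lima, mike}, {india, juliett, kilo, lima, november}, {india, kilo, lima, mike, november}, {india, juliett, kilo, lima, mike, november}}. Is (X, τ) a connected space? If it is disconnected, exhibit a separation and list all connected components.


(X, τ) is disconnected; components = [{november}, {india, mike}, {juliett, kilo, lima}].

Find clopen sets (U ∈ τ with X ∖ U ∈ τ):
  U = ∅, X ∖ U = {india, juliett, kilo, lima, mike, november} — both open, so U is clopen.
  U = {november}, X ∖ U = {india, juliett, kilo, lima, mike} — both open, so U is clopen.
  U = {india, mike}, X ∖ U = {juliett, kilo, lima, november} — both open, so U is clopen.
  U = {india, mike, november}, X ∖ U = {juliett, kilo, lima} — both open, so U is clopen.
  U = {juliett, kilo, lima}, X ∖ U = {india, mike, november} — both open, so U is clopen.
  U = {juliett, kilo, lima, november}, X ∖ U = {india, mike} — both open, so U is clopen.
  U = {india, juliett, kilo, lima, mike}, X ∖ U = {november} — both open, so U is clopen.
  U = {india, juliett, kilo, lima, mike, november}, X ∖ U = ∅ — both open, so U is clopen.
Nontrivial clopen(s) exist: e.g. {india, mike}. So (X, τ) is disconnected.
Compute connected components by grouping points that agree on all clopens:
  component: {november}
  component: {india, mike}
  component: {juliett, kilo, lima}


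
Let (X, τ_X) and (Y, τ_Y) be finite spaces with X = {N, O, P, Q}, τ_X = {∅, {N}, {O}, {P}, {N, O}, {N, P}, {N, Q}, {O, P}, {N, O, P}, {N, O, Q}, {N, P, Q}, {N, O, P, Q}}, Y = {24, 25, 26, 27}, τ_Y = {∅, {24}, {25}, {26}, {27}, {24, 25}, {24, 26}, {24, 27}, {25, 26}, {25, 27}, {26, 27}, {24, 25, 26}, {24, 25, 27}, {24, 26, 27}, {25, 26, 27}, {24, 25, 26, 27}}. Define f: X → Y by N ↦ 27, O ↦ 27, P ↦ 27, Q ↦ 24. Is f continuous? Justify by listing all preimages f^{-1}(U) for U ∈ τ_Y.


f is NOT continuous.

Compute f^{-1}(U) for each U ∈ τ_Y:
  U = ∅: f^{-1}(U) = ∅ ∈ τ_X ✓.
  U = {24}: f^{-1}(U) = {Q} ∉ τ_X ✗.
  U = {25}: f^{-1}(U) = ∅ ∈ τ_X ✓.
  U = {26}: f^{-1}(U) = ∅ ∈ τ_X ✓.
  U = {27}: f^{-1}(U) = {N, O, P} ∈ τ_X ✓.
  U = {24, 25}: f^{-1}(U) = {Q} ∉ τ_X ✗.
  U = {24, 26}: f^{-1}(U) = {Q} ∉ τ_X ✗.
  U = {24, 27}: f^{-1}(U) = {N, O, P, Q} ∈ τ_X ✓.
  U = {25, 26}: f^{-1}(U) = ∅ ∈ τ_X ✓.
  U = {25, 27}: f^{-1}(U) = {N, O, P} ∈ τ_X ✓.
  U = {26, 27}: f^{-1}(U) = {N, O, P} ∈ τ_X ✓.
  U = {24, 25, 26}: f^{-1}(U) = {Q} ∉ τ_X ✗.
  U = {24, 25, 27}: f^{-1}(U) = {N, O, P, Q} ∈ τ_X ✓.
  U = {24, 26, 27}: f^{-1}(U) = {N, O, P, Q} ∈ τ_X ✓.
  U = {25, 26, 27}: f^{-1}(U) = {N, O, P} ∈ τ_X ✓.
  U = {24, 25, 26, 27}: f^{-1}(U) = {N, O, P, Q} ∈ τ_X ✓.
Found U = {24} with f^{-1}(U) = {Q} not in τ_X. Therefore f is NOT continuous.


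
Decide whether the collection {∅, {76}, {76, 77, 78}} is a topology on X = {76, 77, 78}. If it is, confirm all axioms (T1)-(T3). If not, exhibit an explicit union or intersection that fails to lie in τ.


τ IS a topology on X.

Axiom (T1): ∅ ∈ τ? Yes; X ∈ τ? Yes.
Axiom (T2/T3): check pairwise unions and intersections of members of τ.
All pairwise intersections and unions checked — each lies in τ. Therefore τ satisfies (T1), (T2), (T3): it IS a topology on X.


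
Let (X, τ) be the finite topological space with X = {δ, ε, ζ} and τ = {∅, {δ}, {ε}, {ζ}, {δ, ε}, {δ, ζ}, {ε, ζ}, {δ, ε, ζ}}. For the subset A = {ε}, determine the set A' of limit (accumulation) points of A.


A' = ∅

For each x ∈ X, list the open sets U ∈ τ with x ∈ U, then check whether U ∩ (A ∖ {x}) ≠ ∅ for every such U.
  x = δ: open {δ} ∋ x has {δ} ∩ (A ∖ {δ}) = ∅, so x is NOT a limit point.
  x = ε: open {ε} ∋ x has {ε} ∩ (A ∖ {ε}) = ∅, so x is NOT a limit point.
  x = ζ: open {ζ} ∋ x has {ζ} ∩ (A ∖ {ζ}) = ∅, so x is NOT a limit point.
Collecting: A' = ∅.


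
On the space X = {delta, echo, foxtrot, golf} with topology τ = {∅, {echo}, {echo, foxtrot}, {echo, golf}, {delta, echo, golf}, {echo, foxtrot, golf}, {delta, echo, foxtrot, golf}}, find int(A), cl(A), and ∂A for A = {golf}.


int(A) = ∅, cl(A) = {delta, golf}, ∂A = {delta, golf}.

Closed sets in (X, τ) are complements of opens:
  closed(X, τ) = {∅, {delta}, {foxtrot}, {delta, foxtrot}, {delta, golf}, {delta, foxtrot, golf}, {delta, echo, foxtrot, golf}}.
int(A) = ⋃ {U ∈ τ : U ⊆ A}. Opens contained in A: ∅.
Taking the union of these: int(A) = ∅.
cl(A) = ⋂ {C closed : A ⊆ C}. Closed sets containing A: {delta, golf}, {delta, foxtrot, golf}, {delta, echo, foxtrot, golf}.
Intersecting these: cl(A) = {delta, golf}.
∂A = cl(A) ∖ int(A) = {delta, golf} ∖ ∅ = {delta, golf}.


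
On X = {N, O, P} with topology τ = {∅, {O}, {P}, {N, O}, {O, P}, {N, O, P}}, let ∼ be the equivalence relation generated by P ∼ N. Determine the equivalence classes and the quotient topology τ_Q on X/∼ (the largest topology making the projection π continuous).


X/∼ = {[N=P], [O]}; |τ_Q| = 3.

Equivalence classes: [N=P], [O].
Quotient map π: X → X/∼ sends N ↦ [N=P], O ↦ [O], P ↦ [N=P].
For each subset V ⊆ X/∼, compute π^{-1}(V) ⊆ X and check whether π^{-1}(V) ∈ τ. V is open in τ_Q iff π^{-1}(V) ∈ τ.
  V = {}: π^{-1}(V) = ∅ ∈ τ ✓.
  V = {[N=P]}: π^{-1}(V) = {N, P} ∉ τ ✗.
  V = {[O]}: π^{-1}(V) = {O} ∈ τ ✓.
  V = {[N=P], [O]}: π^{-1}(V) = {N, O, P} ∈ τ ✓.
Open sets in the quotient: τ_Q = {{}, {[O]}, {[N=P], [O]}} (3 elements).


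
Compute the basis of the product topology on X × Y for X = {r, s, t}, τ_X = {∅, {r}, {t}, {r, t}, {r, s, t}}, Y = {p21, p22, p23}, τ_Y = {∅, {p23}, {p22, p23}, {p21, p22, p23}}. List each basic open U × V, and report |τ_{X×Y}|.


Basis B = {∅ × ∅, {r} × {p23}, {t} × {p23}, {r} × {p22, p23}, {r, t} × {p23}, {t} × {p22, p23}, {r} × {p21, p22, p23}, {r, s, t} × {p23}, {t} × {p21, p22, p23}, {r, t} × {p22, p23}, {r, t} × {p21, p22, p23}, {r, s, t} × {p22, p23}, {r, s, t} × {p21, p22, p23}}; |τ_{X×Y}| = 30.

Enumerate products U × V with U ∈ τ_X, V ∈ τ_Y (deduplicated):
  ∅ × ∅ = {} (∅)
  {r} × {p23} = {(r,p23)}
  {t} × {p23} = {(t,p23)}
  {r} × {p22, p23} = {(r,p22), (r,p23)}
  {r, t} × {p23} = {(r,p23), (t,p23)}
  {t} × {p22, p23} = {(t,p22), (t,p23)}
  {r} × {p21, p22, p23} = {(r,p21), (r,p22), (r,p23)}
  {r, s, t} × {p23} = {(r,p23), (s,p23), (t,p23)}
  {t} × {p21, p22, p23} = {(t,p21), (t,p22), (t,p23)}
  {r, t} × {p22, p23} = {(r,p22), (r,p23), (t,p22), (t,p23)}
  {r, t} × {p21, p22, p23} = {(r,p21), (r,p22), (r,p23), (t,p21), (t,p22), (t,p23)}
  {r, s, t} × {p22, p23} = {(r,p22), (r,p23), (s,p22), (s,p23), (t,p22), (t,p23)}
  {r, s, t} × {p21, p22, p23} = {(r,p21), (r,p22), (r,p23), (s,p21), (s,p22), (s,p23), (t,p21), (t,p22), (t,p23)}
These 13 distinct sets form the basis B.
Close under arbitrary unions to get τ_{X×Y}; counting gives |τ_{X×Y}| = 30.


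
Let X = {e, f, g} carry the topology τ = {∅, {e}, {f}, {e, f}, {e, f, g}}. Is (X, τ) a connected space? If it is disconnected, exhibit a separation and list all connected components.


(X, τ) is connected.

Find clopen sets (U ∈ τ with X ∖ U ∈ τ):
  U = ∅, X ∖ U = {e, f, g} — both open, so U is clopen.
  U = {e, f, g}, X ∖ U = ∅ — both open, so U is clopen.
Only trivial clopens (∅ and X) exist, so (X, τ) is connected.
Compute connected components by grouping points that agree on all clopens:
  component: {e, f, g}


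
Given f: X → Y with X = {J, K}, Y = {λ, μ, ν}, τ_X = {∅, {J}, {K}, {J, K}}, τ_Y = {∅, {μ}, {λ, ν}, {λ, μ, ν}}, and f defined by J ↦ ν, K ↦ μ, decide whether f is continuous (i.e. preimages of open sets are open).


f IS continuous.

Compute f^{-1}(U) for each U ∈ τ_Y:
  U = ∅: f^{-1}(U) = ∅ ∈ τ_X ✓.
  U = {μ}: f^{-1}(U) = {K} ∈ τ_X ✓.
  U = {λ, ν}: f^{-1}(U) = {J} ∈ τ_X ✓.
  U = {λ, μ, ν}: f^{-1}(U) = {J, K} ∈ τ_X ✓.
Every preimage lies in τ_X, so f IS continuous.


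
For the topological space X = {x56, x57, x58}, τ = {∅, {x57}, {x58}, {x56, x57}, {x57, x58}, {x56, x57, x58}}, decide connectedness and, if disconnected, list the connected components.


(X, τ) is disconnected; components = [{x58}, {x56, x57}].

Find clopen sets (U ∈ τ with X ∖ U ∈ τ):
  U = ∅, X ∖ U = {x56, x57, x58} — both open, so U is clopen.
  U = {x58}, X ∖ U = {x56, x57} — both open, so U is clopen.
  U = {x56, x57}, X ∖ U = {x58} — both open, so U is clopen.
  U = {x56, x57, x58}, X ∖ U = ∅ — both open, so U is clopen.
Nontrivial clopen(s) exist: e.g. {x58}. So (X, τ) is disconnected.
Compute connected components by grouping points that agree on all clopens:
  component: {x58}
  component: {x56, x57}


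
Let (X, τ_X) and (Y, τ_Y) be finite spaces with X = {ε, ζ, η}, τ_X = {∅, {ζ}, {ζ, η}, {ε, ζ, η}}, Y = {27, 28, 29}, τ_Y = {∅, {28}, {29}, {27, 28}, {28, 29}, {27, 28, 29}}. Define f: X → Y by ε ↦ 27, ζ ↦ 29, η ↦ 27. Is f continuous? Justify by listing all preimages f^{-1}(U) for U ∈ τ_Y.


f is NOT continuous.

Compute f^{-1}(U) for each U ∈ τ_Y:
  U = ∅: f^{-1}(U) = ∅ ∈ τ_X ✓.
  U = {28}: f^{-1}(U) = ∅ ∈ τ_X ✓.
  U = {29}: f^{-1}(U) = {ζ} ∈ τ_X ✓.
  U = {27, 28}: f^{-1}(U) = {ε, η} ∉ τ_X ✗.
  U = {28, 29}: f^{-1}(U) = {ζ} ∈ τ_X ✓.
  U = {27, 28, 29}: f^{-1}(U) = {ε, ζ, η} ∈ τ_X ✓.
Found U = {27, 28} with f^{-1}(U) = {ε, η} not in τ_X. Therefore f is NOT continuous.


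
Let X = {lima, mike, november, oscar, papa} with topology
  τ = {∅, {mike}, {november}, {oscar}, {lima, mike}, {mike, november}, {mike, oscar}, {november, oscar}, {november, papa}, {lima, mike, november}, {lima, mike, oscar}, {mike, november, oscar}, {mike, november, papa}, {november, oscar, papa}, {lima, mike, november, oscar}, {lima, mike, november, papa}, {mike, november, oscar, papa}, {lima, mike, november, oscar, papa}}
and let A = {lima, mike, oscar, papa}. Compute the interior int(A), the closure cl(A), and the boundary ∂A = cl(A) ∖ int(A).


int(A) = {lima, mike, oscar}, cl(A) = {lima, mike, oscar, papa}, ∂A = {papa}.

Closed sets in (X, τ) are complements of opens:
  closed(X, τ) = {∅, {lima}, {oscar}, {papa}, {lima, mike}, {lima, oscar}, {lima, papa}, {november, papa}, {oscar, papa}, {lima, mike, oscar}, {lima, mike, papa}, {lima, november, papa}, {lima, oscar, papa}, {november, oscar, papa}, {lima, mike, november, papa}, {lima, mike, oscar, papa}, {lima, november, oscar, papa}, {lima, mike, november, oscar, papa}}.
int(A) = ⋃ {U ∈ τ : U ⊆ A}. Opens contained in A: ∅, {mike}, {oscar}, {lima, mike}, {mike, oscar}, {lima, mike, oscar}.
Taking the union of these: int(A) = {lima, mike, oscar}.
cl(A) = ⋂ {C closed : A ⊆ C}. Closed sets containing A: {lima, mike, oscar, papa}, {lima, mike, november, oscar, papa}.
Intersecting these: cl(A) = {lima, mike, oscar, papa}.
∂A = cl(A) ∖ int(A) = {lima, mike, oscar, papa} ∖ {lima, mike, oscar} = {papa}.


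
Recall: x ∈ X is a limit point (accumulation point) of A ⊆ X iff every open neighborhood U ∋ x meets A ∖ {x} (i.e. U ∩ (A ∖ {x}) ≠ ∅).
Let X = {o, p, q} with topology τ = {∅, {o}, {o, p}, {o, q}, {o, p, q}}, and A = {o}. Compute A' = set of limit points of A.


A' = {p, q}

For each x ∈ X, list the open sets U ∈ τ with x ∈ U, then check whether U ∩ (A ∖ {x}) ≠ ∅ for every such U.
  x = o: open {o} ∋ x has {o} ∩ (A ∖ {o}) = ∅, so x is NOT a limit point.
  x = p: opens ∋ x are {o, p}, {o, p, q}; each meets A ∖ {p}, so x IS a limit point.
  x = q: opens ∋ x are {o, q}, {o, p, q}; each meets A ∖ {q}, so x IS a limit point.
Collecting: A' = {p, q}.


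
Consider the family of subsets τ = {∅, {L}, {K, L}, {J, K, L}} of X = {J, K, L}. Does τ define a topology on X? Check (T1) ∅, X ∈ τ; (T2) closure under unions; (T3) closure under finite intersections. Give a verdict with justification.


τ IS a topology on X.

Axiom (T1): ∅ ∈ τ? Yes; X ∈ τ? Yes.
Axiom (T2/T3): check pairwise unions and intersections of members of τ.
All pairwise intersections and unions checked — each lies in τ. Therefore τ satisfies (T1), (T2), (T3): it IS a topology on X.


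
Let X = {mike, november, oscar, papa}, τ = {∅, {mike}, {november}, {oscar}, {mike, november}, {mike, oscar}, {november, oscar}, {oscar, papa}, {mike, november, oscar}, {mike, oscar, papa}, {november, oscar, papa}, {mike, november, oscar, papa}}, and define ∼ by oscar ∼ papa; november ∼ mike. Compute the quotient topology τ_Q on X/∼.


X/∼ = {[mike=november], [oscar=papa]}; |τ_Q| = 4.

Equivalence classes: [mike=november], [oscar=papa].
Quotient map π: X → X/∼ sends mike ↦ [mike=november], november ↦ [mike=november], oscar ↦ [oscar=papa], papa ↦ [oscar=papa].
For each subset V ⊆ X/∼, compute π^{-1}(V) ⊆ X and check whether π^{-1}(V) ∈ τ. V is open in τ_Q iff π^{-1}(V) ∈ τ.
  V = {}: π^{-1}(V) = ∅ ∈ τ ✓.
  V = {[mike=november]}: π^{-1}(V) = {mike, november} ∈ τ ✓.
  V = {[oscar=papa]}: π^{-1}(V) = {oscar, papa} ∈ τ ✓.
  V = {[mike=november], [oscar=papa]}: π^{-1}(V) = {mike, november, oscar, papa} ∈ τ ✓.
Open sets in the quotient: τ_Q = {{}, {[mike=november]}, {[oscar=papa]}, {[mike=november], [oscar=papa]}} (4 elements).


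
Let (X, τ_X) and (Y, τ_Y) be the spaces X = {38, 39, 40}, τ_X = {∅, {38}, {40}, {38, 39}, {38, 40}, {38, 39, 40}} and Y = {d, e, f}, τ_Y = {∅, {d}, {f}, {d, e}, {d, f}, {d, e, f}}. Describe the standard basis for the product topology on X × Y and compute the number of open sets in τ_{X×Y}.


Basis B = {∅ × ∅, {38} × {d}, {38} × {f}, {40} × {d}, {40} × {f}, {38} × {d, e}, {38} × {d, f}, {38, 39} × {d}, {38, 40} × {d}, {38, 39} × {f}, {38, 40} × {f}, {40} × {d, e}, {40} × {d, f}, {38} × {d, e, f}, {38, 39, 40} × {d}, {38, 39, 40} × {f}, {40} × {d, e, f}, {38, 39} × {d, e}, {38, 40} × {d, e}, {38, 39} × {d, f}, {38, 40} × {d, f}, {38, 39} × {d, e, f}, {38, 40} × {d, e, f}, {38, 39, 40} × {d, e}, {38, 39, 40} × {d, f}, {38, 39, 40} × {d, e, f}}; |τ_{X×Y}| = 108.

Enumerate products U × V with U ∈ τ_X, V ∈ τ_Y (deduplicated):
  ∅ × ∅ = {} (∅)
  {38} × {d} = {(38,d)}
  {38} × {f} = {(38,f)}
  {40} × {d} = {(40,d)}
  {40} × {f} = {(40,f)}
  {38} × {d, e} = {(38,d), (38,e)}
  {38} × {d, f} = {(38,d), (38,f)}
  {38, 39} × {d} = {(38,d), (39,d)}
  {38, 40} × {d} = {(38,d), (40,d)}
  {38, 39} × {f} = {(38,f), (39,f)}
  {38, 40} × {f} = {(38,f), (40,f)}
  {40} × {d, e} = {(40,d), (40,e)}
  {40} × {d, f} = {(40,d), (40,f)}
  {38} × {d, e, f} = {(38,d), (38,e), (38,f)}
  {38, 39, 40} × {d} = {(38,d), (39,d), (40,d)}
  {38, 39, 40} × {f} = {(38,f), (39,f), (40,f)}
  {40} × {d, e, f} = {(40,d), (40,e), (40,f)}
  {38, 39} × {d, e} = {(38,d), (38,e), (39,d), (39,e)}
  {38, 40} × {d, e} = {(38,d), (38,e), (40,d), (40,e)}
  {38, 39} × {d, f} = {(38,d), (38,f), (39,d), (39,f)}
  {38, 40} × {d, f} = {(38,d), (38,f), (40,d), (40,f)}
  {38, 39} × {d, e, f} = {(38,d), (38,e), (38,f), (39,d), (39,e), (39,f)}
  {38, 40} × {d, e, f} = {(38,d), (38,e), (38,f), (40,d), (40,e), (40,f)}
  {38, 39, 40} × {d, e} = {(38,d), (38,e), (39,d), (39,e), (40,d), (40,e)}
  {38, 39, 40} × {d, f} = {(38,d), (38,f), (39,d), (39,f), (40,d), (40,f)}
  {38, 39, 40} × {d, e, f} = {(38,d), (38,e), (38,f), (39,d), (39,e), (39,f), (40,d), (40,e), (40,f)}
These 26 distinct sets form the basis B.
Close under arbitrary unions to get τ_{X×Y}; counting gives |τ_{X×Y}| = 108.


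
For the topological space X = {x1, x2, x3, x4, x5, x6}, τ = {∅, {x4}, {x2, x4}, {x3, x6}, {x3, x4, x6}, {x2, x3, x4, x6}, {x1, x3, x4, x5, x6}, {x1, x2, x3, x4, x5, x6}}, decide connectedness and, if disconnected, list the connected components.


(X, τ) is connected.

Find clopen sets (U ∈ τ with X ∖ U ∈ τ):
  U = ∅, X ∖ U = {x1, x2, x3, x4, x5, x6} — both open, so U is clopen.
  U = {x1, x2, x3, x4, x5, x6}, X ∖ U = ∅ — both open, so U is clopen.
Only trivial clopens (∅ and X) exist, so (X, τ) is connected.
Compute connected components by grouping points that agree on all clopens:
  component: {x1, x2, x3, x4, x5, x6}


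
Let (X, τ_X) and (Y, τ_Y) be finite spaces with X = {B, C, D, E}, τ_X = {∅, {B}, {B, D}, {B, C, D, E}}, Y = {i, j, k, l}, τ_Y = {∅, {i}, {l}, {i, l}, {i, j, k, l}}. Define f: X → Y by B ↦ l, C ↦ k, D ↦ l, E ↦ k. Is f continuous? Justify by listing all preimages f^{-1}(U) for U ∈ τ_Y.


f IS continuous.

Compute f^{-1}(U) for each U ∈ τ_Y:
  U = ∅: f^{-1}(U) = ∅ ∈ τ_X ✓.
  U = {i}: f^{-1}(U) = ∅ ∈ τ_X ✓.
  U = {l}: f^{-1}(U) = {B, D} ∈ τ_X ✓.
  U = {i, l}: f^{-1}(U) = {B, D} ∈ τ_X ✓.
  U = {i, j, k, l}: f^{-1}(U) = {B, C, D, E} ∈ τ_X ✓.
Every preimage lies in τ_X, so f IS continuous.


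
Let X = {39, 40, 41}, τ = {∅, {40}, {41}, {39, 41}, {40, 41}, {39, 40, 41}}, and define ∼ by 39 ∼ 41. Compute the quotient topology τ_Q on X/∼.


X/∼ = {[39=41], [40]}; |τ_Q| = 4.

Equivalence classes: [39=41], [40].
Quotient map π: X → X/∼ sends 39 ↦ [39=41], 40 ↦ [40], 41 ↦ [39=41].
For each subset V ⊆ X/∼, compute π^{-1}(V) ⊆ X and check whether π^{-1}(V) ∈ τ. V is open in τ_Q iff π^{-1}(V) ∈ τ.
  V = {}: π^{-1}(V) = ∅ ∈ τ ✓.
  V = {[39=41]}: π^{-1}(V) = {39, 41} ∈ τ ✓.
  V = {[40]}: π^{-1}(V) = {40} ∈ τ ✓.
  V = {[39=41], [40]}: π^{-1}(V) = {39, 40, 41} ∈ τ ✓.
Open sets in the quotient: τ_Q = {{}, {[39=41]}, {[40]}, {[39=41], [40]}} (4 elements).


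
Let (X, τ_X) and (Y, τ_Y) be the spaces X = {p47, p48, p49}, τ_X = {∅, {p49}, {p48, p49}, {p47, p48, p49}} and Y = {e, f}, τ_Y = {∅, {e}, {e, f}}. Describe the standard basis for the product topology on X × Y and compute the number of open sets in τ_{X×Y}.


Basis B = {∅ × ∅, {p49} × {e}, {p48, p49} × {e}, {p49} × {e, f}, {p47, p48, p49} × {e}, {p48, p49} × {e, f}, {p47, p48, p49} × {e, f}}; |τ_{X×Y}| = 10.

Enumerate products U × V with U ∈ τ_X, V ∈ τ_Y (deduplicated):
  ∅ × ∅ = {} (∅)
  {p49} × {e} = {(p49,e)}
  {p48, p49} × {e} = {(p48,e), (p49,e)}
  {p49} × {e, f} = {(p49,e), (p49,f)}
  {p47, p48, p49} × {e} = {(p47,e), (p48,e), (p49,e)}
  {p48, p49} × {e, f} = {(p48,e), (p48,f), (p49,e), (p49,f)}
  {p47, p48, p49} × {e, f} = {(p47,e), (p47,f), (p48,e), (p48,f), (p49,e), (p49,f)}
These 7 distinct sets form the basis B.
Close under arbitrary unions to get τ_{X×Y}; counting gives |τ_{X×Y}| = 10.


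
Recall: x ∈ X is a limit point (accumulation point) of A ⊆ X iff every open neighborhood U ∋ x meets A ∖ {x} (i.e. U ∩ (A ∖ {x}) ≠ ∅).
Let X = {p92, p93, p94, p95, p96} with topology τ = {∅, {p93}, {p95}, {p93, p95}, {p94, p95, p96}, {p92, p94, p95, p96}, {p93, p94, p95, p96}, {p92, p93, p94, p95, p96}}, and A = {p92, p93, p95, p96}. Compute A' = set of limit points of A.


A' = {p92, p94, p96}

For each x ∈ X, list the open sets U ∈ τ with x ∈ U, then check whether U ∩ (A ∖ {x}) ≠ ∅ for every such U.
  x = p92: opens ∋ x are {p92, p94, p95, p96}, {p92, p93, p94, p95, p96}; each meets A ∖ {p92}, so x IS a limit point.
  x = p93: open {p93} ∋ x has {p93} ∩ (A ∖ {p93}) = ∅, so x is NOT a limit point.
  x = p94: opens ∋ x are {p94, p95, p96}, {p92, p94, p95, p96}, {p93, p94, p95, p96}, {p92, p93, p94, p95, p96}; each meets A ∖ {p94}, so x IS a limit point.
  x = p95: open {p95} ∋ x has {p95} ∩ (A ∖ {p95}) = ∅, so x is NOT a limit point.
  x = p96: opens ∋ x are {p94, p95, p96}, {p92, p94, p95, p96}, {p93, p94, p95, p96}, {p92, p93, p94, p95, p96}; each meets A ∖ {p96}, so x IS a limit point.
Collecting: A' = {p92, p94, p96}.


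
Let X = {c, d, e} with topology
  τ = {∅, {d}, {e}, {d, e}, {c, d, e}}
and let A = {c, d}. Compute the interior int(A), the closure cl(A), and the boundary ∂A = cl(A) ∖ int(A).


int(A) = {d}, cl(A) = {c, d}, ∂A = {c}.

Closed sets in (X, τ) are complements of opens:
  closed(X, τ) = {∅, {c}, {c, d}, {c, e}, {c, d, e}}.
int(A) = ⋃ {U ∈ τ : U ⊆ A}. Opens contained in A: ∅, {d}.
Taking the union of these: int(A) = {d}.
cl(A) = ⋂ {C closed : A ⊆ C}. Closed sets containing A: {c, d}, {c, d, e}.
Intersecting these: cl(A) = {c, d}.
∂A = cl(A) ∖ int(A) = {c, d} ∖ {d} = {c}.


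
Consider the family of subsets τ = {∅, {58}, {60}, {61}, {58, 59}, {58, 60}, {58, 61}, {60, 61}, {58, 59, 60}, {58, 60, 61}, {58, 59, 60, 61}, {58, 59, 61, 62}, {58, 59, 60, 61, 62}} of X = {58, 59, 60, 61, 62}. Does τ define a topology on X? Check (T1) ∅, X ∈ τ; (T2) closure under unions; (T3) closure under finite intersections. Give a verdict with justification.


τ is NOT a topology on X.

Axiom (T1): ∅ ∈ τ? Yes; X ∈ τ? Yes.
Axiom (T2/T3): check pairwise unions and intersections of members of τ.
Counterexample for (T2): {61} ∪ {58, 59} = {58, 59, 61} ∉ τ. Therefore τ is NOT a topology.


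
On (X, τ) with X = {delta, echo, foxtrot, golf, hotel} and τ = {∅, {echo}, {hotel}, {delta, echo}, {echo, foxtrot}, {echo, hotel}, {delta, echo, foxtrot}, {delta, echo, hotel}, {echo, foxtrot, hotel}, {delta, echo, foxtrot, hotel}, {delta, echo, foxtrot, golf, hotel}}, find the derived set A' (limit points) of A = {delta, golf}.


A' = {golf}

For each x ∈ X, list the open sets U ∈ τ with x ∈ U, then check whether U ∩ (A ∖ {x}) ≠ ∅ for every such U.
  x = delta: open {delta, echo} ∋ x has {delta, echo} ∩ (A ∖ {delta}) = ∅, so x is NOT a limit point.
  x = echo: open {echo} ∋ x has {echo} ∩ (A ∖ {echo}) = ∅, so x is NOT a limit point.
  x = foxtrot: open {echo, foxtrot} ∋ x has {echo, foxtrot} ∩ (A ∖ {foxtrot}) = ∅, so x is NOT a limit point.
  x = golf: opens ∋ x are {delta, echo, foxtrot, golf, hotel}; each meets A ∖ {golf}, so x IS a limit point.
  x = hotel: open {hotel} ∋ x has {hotel} ∩ (A ∖ {hotel}) = ∅, so x is NOT a limit point.
Collecting: A' = {golf}.


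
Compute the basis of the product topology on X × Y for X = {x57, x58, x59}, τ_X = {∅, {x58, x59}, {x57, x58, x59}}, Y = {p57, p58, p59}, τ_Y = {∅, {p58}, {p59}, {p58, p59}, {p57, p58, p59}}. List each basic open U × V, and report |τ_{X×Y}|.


Basis B = {∅ × ∅, {x58, x59} × {p58}, {x58, x59} × {p59}, {x57, x58, x59} × {p58}, {x57, x58, x59} × {p59}, {x58, x59} × {p58, p59}, {x57, x58, x59} × {p58, p59}, {x58, x59} × {p57, p58, p59}, {x57, x58, x59} × {p57, p58, p59}}; |τ_{X×Y}| = 14.

Enumerate products U × V with U ∈ τ_X, V ∈ τ_Y (deduplicated):
  ∅ × ∅ = {} (∅)
  {x58, x59} × {p58} = {(x58,p58), (x59,p58)}
  {x58, x59} × {p59} = {(x58,p59), (x59,p59)}
  {x57, x58, x59} × {p58} = {(x57,p58), (x58,p58), (x59,p58)}
  {x57, x58, x59} × {p59} = {(x57,p59), (x58,p59), (x59,p59)}
  {x58, x59} × {p58, p59} = {(x58,p58), (x58,p59), (x59,p58), (x59,p59)}
  {x57, x58, x59} × {p58, p59} = {(x57,p58), (x57,p59), (x58,p58), (x58,p59), (x59,p58), (x59,p59)}
  {x58, x59} × {p57, p58, p59} = {(x58,p57), (x58,p58), (x58,p59), (x59,p57), (x59,p58), (x59,p59)}
  {x57, x58, x59} × {p57, p58, p59} = {(x57,p57), (x57,p58), (x57,p59), (x58,p57), (x58,p58), (x58,p59), (x59,p57), (x59,p58), (x59,p59)}
These 9 distinct sets form the basis B.
Close under arbitrary unions to get τ_{X×Y}; counting gives |τ_{X×Y}| = 14.


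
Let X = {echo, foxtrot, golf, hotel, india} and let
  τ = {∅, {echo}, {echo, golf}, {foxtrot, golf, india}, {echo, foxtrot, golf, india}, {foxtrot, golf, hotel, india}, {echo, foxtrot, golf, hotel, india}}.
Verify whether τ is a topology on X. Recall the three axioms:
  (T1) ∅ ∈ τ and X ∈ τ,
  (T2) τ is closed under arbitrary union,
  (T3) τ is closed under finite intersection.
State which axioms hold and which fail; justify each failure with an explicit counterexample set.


τ is NOT a topology on X.

Axiom (T1): ∅ ∈ τ? Yes; X ∈ τ? Yes.
Axiom (T2/T3): check pairwise unions and intersections of members of τ.
Counterexample for (T3): {echo, golf} ∩ {foxtrot, golf, india} = {golf} ∉ τ. Therefore τ is NOT a topology.


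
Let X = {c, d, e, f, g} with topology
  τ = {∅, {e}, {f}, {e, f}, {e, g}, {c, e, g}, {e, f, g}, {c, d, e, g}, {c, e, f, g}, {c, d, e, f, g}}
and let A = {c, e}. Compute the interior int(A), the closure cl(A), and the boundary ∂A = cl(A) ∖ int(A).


int(A) = {e}, cl(A) = {c, d, e, g}, ∂A = {c, d, g}.

Closed sets in (X, τ) are complements of opens:
  closed(X, τ) = {∅, {d}, {f}, {c, d}, {d, f}, {c, d, f}, {c, d, g}, {c, d, e, g}, {c, d, f, g}, {c, d, e, f, g}}.
int(A) = ⋃ {U ∈ τ : U ⊆ A}. Opens contained in A: ∅, {e}.
Taking the union of these: int(A) = {e}.
cl(A) = ⋂ {C closed : A ⊆ C}. Closed sets containing A: {c, d, e, g}, {c, d, e, f, g}.
Intersecting these: cl(A) = {c, d, e, g}.
∂A = cl(A) ∖ int(A) = {c, d, e, g} ∖ {e} = {c, d, g}.


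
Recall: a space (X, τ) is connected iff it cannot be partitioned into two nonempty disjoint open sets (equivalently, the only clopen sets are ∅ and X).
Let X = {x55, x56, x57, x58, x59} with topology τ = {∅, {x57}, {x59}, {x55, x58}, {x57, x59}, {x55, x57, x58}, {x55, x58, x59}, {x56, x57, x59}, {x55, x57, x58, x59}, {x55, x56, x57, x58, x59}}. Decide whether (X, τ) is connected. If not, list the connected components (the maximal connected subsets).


(X, τ) is disconnected; components = [{x55, x58}, {x56, x57, x59}].

Find clopen sets (U ∈ τ with X ∖ U ∈ τ):
  U = ∅, X ∖ U = {x55, x56, x57, x58, x59} — both open, so U is clopen.
  U = {x55, x58}, X ∖ U = {x56, x57, x59} — both open, so U is clopen.
  U = {x56, x57, x59}, X ∖ U = {x55, x58} — both open, so U is clopen.
  U = {x55, x56, x57, x58, x59}, X ∖ U = ∅ — both open, so U is clopen.
Nontrivial clopen(s) exist: e.g. {x56, x57, x59}. So (X, τ) is disconnected.
Compute connected components by grouping points that agree on all clopens:
  component: {x55, x58}
  component: {x56, x57, x59}


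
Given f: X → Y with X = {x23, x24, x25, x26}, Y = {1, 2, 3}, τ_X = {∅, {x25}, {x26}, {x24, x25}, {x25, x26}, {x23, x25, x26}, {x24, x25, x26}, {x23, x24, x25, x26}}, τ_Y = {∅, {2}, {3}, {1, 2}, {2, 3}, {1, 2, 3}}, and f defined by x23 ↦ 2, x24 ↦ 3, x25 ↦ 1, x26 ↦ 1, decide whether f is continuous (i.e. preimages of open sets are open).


f is NOT continuous.

Compute f^{-1}(U) for each U ∈ τ_Y:
  U = ∅: f^{-1}(U) = ∅ ∈ τ_X ✓.
  U = {2}: f^{-1}(U) = {x23} ∉ τ_X ✗.
  U = {3}: f^{-1}(U) = {x24} ∉ τ_X ✗.
  U = {1, 2}: f^{-1}(U) = {x23, x25, x26} ∈ τ_X ✓.
  U = {2, 3}: f^{-1}(U) = {x23, x24} ∉ τ_X ✗.
  U = {1, 2, 3}: f^{-1}(U) = {x23, x24, x25, x26} ∈ τ_X ✓.
Found U = {2} with f^{-1}(U) = {x23} not in τ_X. Therefore f is NOT continuous.


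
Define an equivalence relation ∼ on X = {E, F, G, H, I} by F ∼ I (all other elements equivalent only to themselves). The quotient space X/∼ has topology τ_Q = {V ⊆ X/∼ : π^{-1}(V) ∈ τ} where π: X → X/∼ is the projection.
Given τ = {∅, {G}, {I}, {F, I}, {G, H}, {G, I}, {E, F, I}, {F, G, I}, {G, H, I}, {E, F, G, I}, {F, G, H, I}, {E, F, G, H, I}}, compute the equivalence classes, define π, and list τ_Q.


X/∼ = {[E], [F=I], [G], [H]}; |τ_Q| = 9.

Equivalence classes: [E], [F=I], [G], [H].
Quotient map π: X → X/∼ sends E ↦ [E], F ↦ [F=I], G ↦ [G], H ↦ [H], I ↦ [F=I].
For each subset V ⊆ X/∼, compute π^{-1}(V) ⊆ X and check whether π^{-1}(V) ∈ τ. V is open in τ_Q iff π^{-1}(V) ∈ τ.
  V = {}: π^{-1}(V) = ∅ ∈ τ ✓.
  V = {[E]}: π^{-1}(V) = {E} ∉ τ ✗.
  V = {[F=I]}: π^{-1}(V) = {F, I} ∈ τ ✓.
  V = {[E], [F=I]}: π^{-1}(V) = {E, F, I} ∈ τ ✓.
  V = {[G]}: π^{-1}(V) = {G} ∈ τ ✓.
  V = {[E], [G]}: π^{-1}(V) = {E, G} ∉ τ ✗.
  V = {[F=I], [G]}: π^{-1}(V) = {F, G, I} ∈ τ ✓.
  V = {[E], [F=I], [G]}: π^{-1}(V) = {E, F, G, I} ∈ τ ✓.
  V = {[H]}: π^{-1}(V) = {H} ∉ τ ✗.
  V = {[E], [H]}: π^{-1}(V) = {E, H} ∉ τ ✗.
  V = {[F=I], [H]}: π^{-1}(V) = {F, H, I} ∉ τ ✗.
  V = {[E], [F=I], [H]}: π^{-1}(V) = {E, F, H, I} ∉ τ ✗.
  V = {[G], [H]}: π^{-1}(V) = {G, H} ∈ τ ✓.
  V = {[E], [G], [H]}: π^{-1}(V) = {E, G, H} ∉ τ ✗.
  V = {[F=I], [G], [H]}: π^{-1}(V) = {F, G, H, I} ∈ τ ✓.
  V = {[E], [F=I], [G], [H]}: π^{-1}(V) = {E, F, G, H, I} ∈ τ ✓.
Open sets in the quotient: τ_Q = {{}, {[F=I]}, {[E], [F=I]}, {[G]}, {[F=I], [G]}, {[E], [F=I], [G]}, {[G], [H]}, {[F=I], [G], [H]}, {[E], [F=I], [G], [H]}} (9 elements).


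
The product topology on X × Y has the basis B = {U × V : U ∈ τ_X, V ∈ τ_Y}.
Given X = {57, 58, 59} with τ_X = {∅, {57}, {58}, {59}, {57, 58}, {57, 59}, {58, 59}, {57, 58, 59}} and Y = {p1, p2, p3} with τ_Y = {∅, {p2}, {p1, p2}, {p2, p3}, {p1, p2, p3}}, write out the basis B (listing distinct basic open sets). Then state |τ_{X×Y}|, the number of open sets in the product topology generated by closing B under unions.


Basis B = {∅ × ∅, {57} × {p2}, {58} × {p2}, {59} × {p2}, {57} × {p1, p2}, {57} × {p2, p3}, {57, 58} × {p2}, {57, 59} × {p2}, {58} × {p1, p2}, {58} × {p2, p3}, {58, 59} × {p2}, {59} × {p1, p2}, {59} × {p2, p3}, {57} × {p1, p2, p3}, {57, 58, 59} × {p2}, {58} × {p1, p2, p3}, {59} × {p1, p2, p3}, {57, 58} × {p1, p2}, {57, 59} × {p1, p2}, {57, 58} × {p2, p3}, {57, 59} × {p2, p3}, {58, 59} × {p1, p2}, {58, 59} × {p2, p3}, {57, 58} × {p1, p2, p3}, {57, 59} × {p1, p2, p3}, {57, 58, 59} × {p1, p2}, {57, 58, 59} × {p2, p3}, {58, 59} × {p1, p2, p3}, {57, 58, 59} × {p1, p2, p3}}; |τ_{X×Y}| = 125.

Enumerate products U × V with U ∈ τ_X, V ∈ τ_Y (deduplicated):
  ∅ × ∅ = {} (∅)
  {57} × {p2} = {(57,p2)}
  {58} × {p2} = {(58,p2)}
  {59} × {p2} = {(59,p2)}
  {57} × {p1, p2} = {(57,p1), (57,p2)}
  {57} × {p2, p3} = {(57,p2), (57,p3)}
  {57, 58} × {p2} = {(57,p2), (58,p2)}
  {57, 59} × {p2} = {(57,p2), (59,p2)}
  {58} × {p1, p2} = {(58,p1), (58,p2)}
  {58} × {p2, p3} = {(58,p2), (58,p3)}
  {58, 59} × {p2} = {(58,p2), (59,p2)}
  {59} × {p1, p2} = {(59,p1), (59,p2)}
  {59} × {p2, p3} = {(59,p2), (59,p3)}
  {57} × {p1, p2, p3} = {(57,p1), (57,p2), (57,p3)}
  {57, 58, 59} × {p2} = {(57,p2), (58,p2), (59,p2)}
  {58} × {p1, p2, p3} = {(58,p1), (58,p2), (58,p3)}
  {59} × {p1, p2, p3} = {(59,p1), (59,p2), (59,p3)}
  {57, 58} × {p1, p2} = {(57,p1), (57,p2), (58,p1), (58,p2)}
  {57, 59} × {p1, p2} = {(57,p1), (57,p2), (59,p1), (59,p2)}
  {57, 58} × {p2, p3} = {(57,p2), (57,p3), (58,p2), (58,p3)}
  {57, 59} × {p2, p3} = {(57,p2), (57,p3), (59,p2), (59,p3)}
  {58, 59} × {p1, p2} = {(58,p1), (58,p2), (59,p1), (59,p2)}
  {58, 59} × {p2, p3} = {(58,p2), (58,p3), (59,p2), (59,p3)}
  {57, 58} × {p1, p2, p3} = {(57,p1), (57,p2), (57,p3), (58,p1), (58,p2), (58,p3)}
  {57, 59} × {p1, p2, p3} = {(57,p1), (57,p2), (57,p3), (59,p1), (59,p2), (59,p3)}
  {57, 58, 59} × {p1, p2} = {(57,p1), (57,p2), (58,p1), (58,p2), (59,p1), (59,p2)}
  {57, 58, 59} × {p2, p3} = {(57,p2), (57,p3), (58,p2), (58,p3), (59,p2), (59,p3)}
  {58, 59} × {p1, p2, p3} = {(58,p1), (58,p2), (58,p3), (59,p1), (59,p2), (59,p3)}
  {57, 58, 59} × {p1, p2, p3} = {(57,p1), (57,p2), (57,p3), (58,p1), (58,p2), (58,p3), (59,p1), (59,p2), (59,p3)}
These 29 distinct sets form the basis B.
Close under arbitrary unions to get τ_{X×Y}; counting gives |τ_{X×Y}| = 125.


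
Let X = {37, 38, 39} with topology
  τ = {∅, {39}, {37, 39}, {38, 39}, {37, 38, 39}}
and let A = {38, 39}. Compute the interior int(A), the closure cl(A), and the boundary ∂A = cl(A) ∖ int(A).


int(A) = {38, 39}, cl(A) = {37, 38, 39}, ∂A = {37}.

Closed sets in (X, τ) are complements of opens:
  closed(X, τ) = {∅, {37}, {38}, {37, 38}, {37, 38, 39}}.
int(A) = ⋃ {U ∈ τ : U ⊆ A}. Opens contained in A: ∅, {39}, {38, 39}.
Taking the union of these: int(A) = {38, 39}.
cl(A) = ⋂ {C closed : A ⊆ C}. Closed sets containing A: {37, 38, 39}.
Intersecting these: cl(A) = {37, 38, 39}.
∂A = cl(A) ∖ int(A) = {37, 38, 39} ∖ {38, 39} = {37}.


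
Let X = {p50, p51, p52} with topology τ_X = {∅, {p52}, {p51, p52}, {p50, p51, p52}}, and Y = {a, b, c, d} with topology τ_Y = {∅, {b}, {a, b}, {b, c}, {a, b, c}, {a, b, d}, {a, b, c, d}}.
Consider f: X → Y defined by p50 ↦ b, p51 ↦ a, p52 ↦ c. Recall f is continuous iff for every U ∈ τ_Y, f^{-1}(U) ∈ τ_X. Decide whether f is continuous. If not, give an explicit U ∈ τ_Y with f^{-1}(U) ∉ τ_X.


f is NOT continuous.

Compute f^{-1}(U) for each U ∈ τ_Y:
  U = ∅: f^{-1}(U) = ∅ ∈ τ_X ✓.
  U = {b}: f^{-1}(U) = {p50} ∉ τ_X ✗.
  U = {a, b}: f^{-1}(U) = {p50, p51} ∉ τ_X ✗.
  U = {b, c}: f^{-1}(U) = {p50, p52} ∉ τ_X ✗.
  U = {a, b, c}: f^{-1}(U) = {p50, p51, p52} ∈ τ_X ✓.
  U = {a, b, d}: f^{-1}(U) = {p50, p51} ∉ τ_X ✗.
  U = {a, b, c, d}: f^{-1}(U) = {p50, p51, p52} ∈ τ_X ✓.
Found U = {b} with f^{-1}(U) = {p50} not in τ_X. Therefore f is NOT continuous.
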